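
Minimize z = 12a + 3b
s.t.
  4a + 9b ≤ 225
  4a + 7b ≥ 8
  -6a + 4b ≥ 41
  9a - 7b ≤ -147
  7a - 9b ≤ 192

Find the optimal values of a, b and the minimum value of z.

Feasible corners and z = 12a + 3b:
  (-1503/8, 217/2) → z = -1929
  (252/109, 2613/109) → z = 10863/109
  (-139/13, 660/91) → z = -9696/91

a = -1503/8, b = 217/2, minimum z = -1929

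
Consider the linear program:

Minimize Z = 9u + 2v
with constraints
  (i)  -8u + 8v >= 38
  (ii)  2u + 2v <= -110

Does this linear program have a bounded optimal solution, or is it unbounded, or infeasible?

unbounded

From the feasible point (-239/8, -201/8), moving in the direction (-2, 2) keeps every constraint satisfied while Z decreases without bound.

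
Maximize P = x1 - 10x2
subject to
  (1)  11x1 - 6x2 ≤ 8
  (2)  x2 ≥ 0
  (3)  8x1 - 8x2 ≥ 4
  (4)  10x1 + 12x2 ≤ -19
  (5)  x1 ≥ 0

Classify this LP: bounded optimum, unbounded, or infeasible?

The boundaries 11x1 - 6x2 = 8 and x2 = 0 meet at (8/11, 0), but that point violates 10x1 + 12x2 ≤ -19. Every candidate vertex is excluded by some other constraint, so the feasible region is empty.

infeasible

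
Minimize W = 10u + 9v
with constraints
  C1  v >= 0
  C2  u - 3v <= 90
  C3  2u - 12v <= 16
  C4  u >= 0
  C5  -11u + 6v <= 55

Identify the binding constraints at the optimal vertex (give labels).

Vertices and W = 10u + 9v:
  (8, 0) → W = 80
  (0, 0) → W = 0
  (172, 82/3) → W = 1966
  (0, 55/6) → W = 165/2
The feasible region is unbounded (it extends along (6, 11), (3, 1)), but W strictly increases along every unbounded feasible direction, so there is no improving ray and the minimum is attained at a vertex.

The minimum is at (0, 0). Substituting into each constraint, equality holds for C1 and C4; the remaining constraints have slack.

C1 and C4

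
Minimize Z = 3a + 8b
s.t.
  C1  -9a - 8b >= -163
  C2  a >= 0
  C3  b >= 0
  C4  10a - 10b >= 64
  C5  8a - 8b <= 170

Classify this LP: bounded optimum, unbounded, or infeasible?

bounded optimum

Feasible corners and Z = 3a + 8b:
  (163/9, 0) → Z = 163/3
  (63/5, 31/5) → Z = 437/5
  (32/5, 0) → Z = 96/5
The feasible region has finitely many vertices and no improving ray; the minimum is 96/5 at (32/5, 0).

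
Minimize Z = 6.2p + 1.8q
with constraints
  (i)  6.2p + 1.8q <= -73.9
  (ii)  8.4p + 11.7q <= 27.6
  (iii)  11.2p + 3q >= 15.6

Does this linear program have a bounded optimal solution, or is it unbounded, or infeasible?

unbounded

From the feasible point (4163/26, -23110/39), moving in the direction (3, -11.2) keeps every constraint satisfied while Z decreases without bound.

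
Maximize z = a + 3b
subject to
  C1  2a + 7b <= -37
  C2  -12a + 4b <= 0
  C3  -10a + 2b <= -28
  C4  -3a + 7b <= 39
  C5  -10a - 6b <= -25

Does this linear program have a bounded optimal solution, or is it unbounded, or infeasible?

From the feasible point (397/58, -210/29), moving in the direction (7, -2) keeps every constraint satisfied while z increases without bound.

unbounded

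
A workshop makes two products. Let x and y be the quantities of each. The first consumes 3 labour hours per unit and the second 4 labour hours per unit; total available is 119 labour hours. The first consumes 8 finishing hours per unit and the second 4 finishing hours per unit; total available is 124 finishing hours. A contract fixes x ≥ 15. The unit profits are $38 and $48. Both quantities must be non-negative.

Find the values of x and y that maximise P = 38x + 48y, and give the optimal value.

Corner points and P = 38x + 48y:
  (31/2, 0) → P = 589
  (15, 0) → P = 570
  (15, 1) → P = 618

The optimum lies where 8x + 4y = 124 and x = 15.
Solving simultaneously gives x = 15, y = 1.

x = 15, y = 1, maximum P = 618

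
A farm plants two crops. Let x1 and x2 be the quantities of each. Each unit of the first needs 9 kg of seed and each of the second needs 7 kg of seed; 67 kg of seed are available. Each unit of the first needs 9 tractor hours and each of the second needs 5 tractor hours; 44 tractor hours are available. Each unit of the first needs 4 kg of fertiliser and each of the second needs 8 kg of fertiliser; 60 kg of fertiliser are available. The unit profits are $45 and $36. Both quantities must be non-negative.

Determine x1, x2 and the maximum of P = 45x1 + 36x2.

Vertices and P = 45x1 + 36x2:
  (0, 0) → P = 0
  (0, 15/2) → P = 270
  (44/9, 0) → P = 220
  (1, 7) → P = 297

x1 = 1, x2 = 7, maximum P = 297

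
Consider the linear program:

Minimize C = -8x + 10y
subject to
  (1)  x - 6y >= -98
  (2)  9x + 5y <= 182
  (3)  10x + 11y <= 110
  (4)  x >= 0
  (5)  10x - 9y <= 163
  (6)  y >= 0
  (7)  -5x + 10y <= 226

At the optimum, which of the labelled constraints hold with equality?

Feasible corners and C = -8x + 10y:
  (0, 10) → C = 100
  (11, 0) → C = -88
  (0, 0) → C = 0

The minimum is at (11, 0). Substituting into each constraint, equality holds for (3) and (6); the remaining constraints have slack.

(3) and (6)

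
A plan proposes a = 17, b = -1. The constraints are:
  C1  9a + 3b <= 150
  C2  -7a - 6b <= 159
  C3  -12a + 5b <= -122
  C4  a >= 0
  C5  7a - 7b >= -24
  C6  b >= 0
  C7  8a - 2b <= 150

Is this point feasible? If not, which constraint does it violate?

Constraint C6: b = -1, which is not ≥ 0. All other constraints are satisfied.

not feasible — violates C6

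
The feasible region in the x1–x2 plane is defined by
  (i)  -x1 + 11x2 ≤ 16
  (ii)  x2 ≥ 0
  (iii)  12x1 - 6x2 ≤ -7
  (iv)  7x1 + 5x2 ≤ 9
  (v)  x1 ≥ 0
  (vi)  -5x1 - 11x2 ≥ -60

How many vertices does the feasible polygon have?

Of the 15 pairwise boundary intersections, those satisfying every inequality are:
  (19/126, 185/126)
  (0, 16/11)
  (0, 7/6)

3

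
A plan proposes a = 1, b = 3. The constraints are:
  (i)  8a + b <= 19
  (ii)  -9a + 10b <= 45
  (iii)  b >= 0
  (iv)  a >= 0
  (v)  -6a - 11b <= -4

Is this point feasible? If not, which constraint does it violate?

feasible

(i): 11 ≤ 19 ✓
(ii): 21 ≤ 45 ✓
(iii): 3 ≥ 0 ✓
(iv): 1 ≥ 0 ✓
(v): -39 ≤ -4 ✓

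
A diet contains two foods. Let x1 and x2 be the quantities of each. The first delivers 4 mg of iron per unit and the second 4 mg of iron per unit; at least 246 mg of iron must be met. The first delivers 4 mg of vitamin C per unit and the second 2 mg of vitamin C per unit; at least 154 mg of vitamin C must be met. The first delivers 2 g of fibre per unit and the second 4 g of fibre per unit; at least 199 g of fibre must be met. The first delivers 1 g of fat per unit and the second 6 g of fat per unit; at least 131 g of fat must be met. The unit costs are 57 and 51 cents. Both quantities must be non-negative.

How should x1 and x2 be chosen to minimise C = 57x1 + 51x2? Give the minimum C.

x1 = 31/2, x2 = 46, minimum C = 6459/2

Feasible corners and C = 57x1 + 51x2:
  (0, 77) → C = 3927
  (131, 0) → C = 7467
  (31/2, 46) → C = 6459/2
  (47/2, 38) → C = 6555/2
  (335/4, 63/8) → C = 41403/8
The feasible region is unbounded (it extends along (0, 1), (1, 0)), but C strictly increases along every unbounded feasible direction, so there is no improving ray and the minimum is attained at a vertex.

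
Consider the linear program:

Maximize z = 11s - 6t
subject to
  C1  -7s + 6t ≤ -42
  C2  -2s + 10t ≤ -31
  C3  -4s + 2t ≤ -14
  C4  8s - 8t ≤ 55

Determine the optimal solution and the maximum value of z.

Corner points and z = 11s - 6t:
  (117/29, -133/58) → z = 1686/29
  (3/4, -49/8) → z = 45
  (151/32, -69/32) → z = 2075/32

s = 151/32, t = -69/32, maximum z = 2075/32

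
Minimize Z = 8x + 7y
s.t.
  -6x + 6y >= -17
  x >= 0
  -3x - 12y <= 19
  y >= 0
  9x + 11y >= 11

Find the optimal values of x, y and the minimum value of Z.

x = 0, y = 1, minimum Z = 7

Extreme points and Z = 8x + 7y:
  (17/6, 0) → Z = 68/3
  (0, 1) → Z = 7
  (11/9, 0) → Z = 88/9
The feasible region is unbounded (it extends along (0, 1), (1, 1)), but Z strictly increases along every unbounded feasible direction, so there is no improving ray and the minimum is attained at a vertex.

The binding constraints are x = 0 and 9x + 11y = 11.
Solving simultaneously gives x = 0, y = 1.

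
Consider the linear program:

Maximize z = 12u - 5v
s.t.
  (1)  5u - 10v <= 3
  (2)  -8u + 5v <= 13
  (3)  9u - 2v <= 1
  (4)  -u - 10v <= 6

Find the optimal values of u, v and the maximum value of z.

u = 1/20, v = -11/40, maximum z = 79/40

At the optimal vertex, 5u - 10v = 3 and 9u - 2v = 1.
Solving simultaneously gives u = 1/20, v = -11/40.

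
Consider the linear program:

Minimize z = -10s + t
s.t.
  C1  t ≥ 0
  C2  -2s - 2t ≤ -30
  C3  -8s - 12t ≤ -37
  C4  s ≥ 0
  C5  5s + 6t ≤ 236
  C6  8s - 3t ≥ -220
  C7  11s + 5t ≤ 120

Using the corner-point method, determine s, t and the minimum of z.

Vertices and z = -10s + t:
  (0, 15) → z = 15
  (15/2, 15/2) → z = -135/2
  (0, 24) → z = 24

s = 15/2, t = 15/2, minimum z = -135/2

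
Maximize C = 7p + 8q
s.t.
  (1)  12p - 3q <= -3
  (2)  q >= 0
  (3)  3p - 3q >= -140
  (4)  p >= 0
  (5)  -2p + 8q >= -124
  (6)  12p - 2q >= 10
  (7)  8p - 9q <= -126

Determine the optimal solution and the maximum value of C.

p = 137/9, q = 557/9, maximum C = 1805/3

Feasible corners and C = 7p + 8q:
  (137/9, 557/9) → C = 1805/3
  (117/28, 124/7) → C = 4787/28
  (31/3, 57) → C = 1585/3
  (171/46, 398/23) → C = 7565/46

At the optimal vertex, 12p - 3q = -3 and 3p - 3q = -140.
Solving simultaneously gives p = 137/9, q = 557/9.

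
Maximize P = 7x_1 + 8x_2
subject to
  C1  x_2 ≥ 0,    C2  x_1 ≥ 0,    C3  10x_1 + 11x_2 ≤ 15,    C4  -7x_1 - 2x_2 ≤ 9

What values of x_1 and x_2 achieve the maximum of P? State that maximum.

Vertices and P = 7x_1 + 8x_2:
  (0, 0) → P = 0
  (3/2, 0) → P = 21/2
  (0, 15/11) → P = 120/11

x_1 = 0, x_2 = 15/11, maximum P = 120/11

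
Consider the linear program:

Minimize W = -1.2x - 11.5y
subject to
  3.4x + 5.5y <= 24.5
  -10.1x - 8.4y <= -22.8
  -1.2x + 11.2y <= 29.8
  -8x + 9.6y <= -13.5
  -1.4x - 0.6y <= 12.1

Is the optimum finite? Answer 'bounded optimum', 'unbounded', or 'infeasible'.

bounded optimum

Vertices and W = -1.2x - 11.5y:
  (30945/7664, 7505/3832) → W = -209749/7664
  (923/456, 1535/5472) → W = -309437/54720
The feasible region has finitely many vertices and no improving ray; the minimum is -209749/7664 at (30945/7664, 7505/3832).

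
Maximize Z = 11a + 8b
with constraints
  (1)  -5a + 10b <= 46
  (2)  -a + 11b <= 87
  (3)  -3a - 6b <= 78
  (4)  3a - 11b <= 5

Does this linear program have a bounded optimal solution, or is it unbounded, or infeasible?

Extreme points and Z = 11a + 8b:
  (364/45, 389/45) → Z = 2372/15
  (-88/5, -21/5) → Z = -1136/5
  (46, 133/11) → Z = 6630/11
  (-276/17, -83/17) → Z = -3700/17
The feasible region has finitely many vertices and no improving ray; the maximum is 6630/11 at (46, 133/11).

bounded optimum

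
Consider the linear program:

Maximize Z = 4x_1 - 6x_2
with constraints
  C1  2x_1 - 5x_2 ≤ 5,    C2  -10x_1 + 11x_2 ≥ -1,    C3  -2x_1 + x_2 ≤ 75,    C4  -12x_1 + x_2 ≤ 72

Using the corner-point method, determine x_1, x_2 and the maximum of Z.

x_1 = -25/14, x_2 = -12/7, maximum Z = 22/7

Extreme points and Z = 4x_1 - 6x_2:
  (-25/14, -12/7) → Z = 22/7
  (-365/58, -102/29) → Z = -118/29
  (3/10, 378/5) → Z = -2262/5
The feasible region is unbounded (it extends along (1, 2), (11, 10)), but Z strictly decreases along every unbounded feasible direction, so there is no improving ray and the maximum is attained at a vertex.

The optimum lies where 2x_1 - 5x_2 = 5 and -10x_1 + 11x_2 = -1.
Solving simultaneously gives x_1 = -25/14, x_2 = -12/7.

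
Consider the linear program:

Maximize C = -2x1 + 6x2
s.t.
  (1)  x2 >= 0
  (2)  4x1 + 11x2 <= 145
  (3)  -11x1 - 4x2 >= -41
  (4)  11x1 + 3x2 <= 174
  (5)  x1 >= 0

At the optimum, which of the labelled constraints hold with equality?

(3) and (5)

Feasible corners and C = -2x1 + 6x2:
  (41/11, 0) → C = -82/11
  (0, 0) → C = 0
  (0, 41/4) → C = 123/2

The maximum is at (0, 41/4). Substituting into each constraint, equality holds for (3) and (5); the remaining constraints have slack.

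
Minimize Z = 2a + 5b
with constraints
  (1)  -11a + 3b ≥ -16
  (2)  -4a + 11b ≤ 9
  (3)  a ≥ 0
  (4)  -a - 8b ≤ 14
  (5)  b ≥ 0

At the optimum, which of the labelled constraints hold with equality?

Extreme points and Z = 2a + 5b:
  (203/109, 163/109) → Z = 1221/109
  (16/11, 0) → Z = 32/11
  (0, 9/11) → Z = 45/11
  (0, 0) → Z = 0

The minimum is at (0, 0). Substituting into each constraint, equality holds for (3) and (5); the remaining constraints have slack.

(3) and (5)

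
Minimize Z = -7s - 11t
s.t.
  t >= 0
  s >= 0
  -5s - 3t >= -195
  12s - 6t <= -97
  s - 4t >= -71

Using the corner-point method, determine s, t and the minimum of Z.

s = 19/21, t = 755/42, minimum Z = -2857/14

Corner points and Z = -7s - 11t:
  (0, 97/6) → Z = -1067/6
  (0, 71/4) → Z = -781/4
  (19/21, 755/42) → Z = -2857/14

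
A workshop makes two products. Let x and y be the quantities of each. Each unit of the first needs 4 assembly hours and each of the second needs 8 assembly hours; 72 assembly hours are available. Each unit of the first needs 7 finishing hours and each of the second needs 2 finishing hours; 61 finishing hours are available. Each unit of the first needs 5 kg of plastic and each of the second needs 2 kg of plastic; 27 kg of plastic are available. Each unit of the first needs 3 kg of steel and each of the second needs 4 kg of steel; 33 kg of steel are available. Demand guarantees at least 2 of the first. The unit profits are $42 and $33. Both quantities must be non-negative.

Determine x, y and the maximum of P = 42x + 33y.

Vertices and P = 42x + 33y:
  (27/5, 0) → P = 1134/5
  (2, 0) → P = 84
  (3, 6) → P = 324
  (2, 27/4) → P = 1227/4

At the optimal vertex, 5x + 2y = 27 and 3x + 4y = 33.
Solving simultaneously gives x = 3, y = 6.

x = 3, y = 6, maximum P = 324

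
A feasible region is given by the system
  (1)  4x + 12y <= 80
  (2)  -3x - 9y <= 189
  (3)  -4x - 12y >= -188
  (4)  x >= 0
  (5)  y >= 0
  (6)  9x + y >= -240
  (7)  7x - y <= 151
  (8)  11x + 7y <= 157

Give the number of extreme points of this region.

4

Of the 25 pairwise boundary intersections, those satisfying every inequality are:
  (0, 20/3)
  (331/26, 63/26)
  (0, 0)
  (157/11, 0)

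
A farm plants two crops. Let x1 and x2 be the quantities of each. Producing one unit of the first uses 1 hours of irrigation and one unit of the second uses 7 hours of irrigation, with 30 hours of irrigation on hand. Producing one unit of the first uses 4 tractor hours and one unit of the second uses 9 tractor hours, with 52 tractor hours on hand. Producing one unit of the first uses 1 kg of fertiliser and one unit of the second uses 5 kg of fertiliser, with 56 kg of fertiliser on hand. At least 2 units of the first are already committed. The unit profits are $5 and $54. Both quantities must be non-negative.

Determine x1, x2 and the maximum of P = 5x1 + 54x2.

Corner points and P = 5x1 + 54x2:
  (13, 0) → P = 65
  (2, 0) → P = 10
  (94/19, 68/19) → P = 218
  (2, 4) → P = 226

The optimum lies where x1 + 7x2 = 30 and x1 = 2.
Solving simultaneously gives x1 = 2, x2 = 4.

x1 = 2, x2 = 4, maximum P = 226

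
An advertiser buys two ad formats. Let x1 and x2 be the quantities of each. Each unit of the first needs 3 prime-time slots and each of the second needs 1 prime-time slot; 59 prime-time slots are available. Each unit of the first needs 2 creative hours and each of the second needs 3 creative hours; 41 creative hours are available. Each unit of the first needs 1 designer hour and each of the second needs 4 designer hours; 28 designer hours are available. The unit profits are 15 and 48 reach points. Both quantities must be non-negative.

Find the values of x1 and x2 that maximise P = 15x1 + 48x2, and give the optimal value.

x1 = 16, x2 = 3, maximum P = 384

Vertices and P = 15x1 + 48x2:
  (0, 0) → P = 0
  (0, 7) → P = 336
  (59/3, 0) → P = 295
  (136/7, 5/7) → P = 2280/7
  (16, 3) → P = 384

The binding constraints are 2x1 + 3x2 = 41 and x1 + 4x2 = 28.
Solving simultaneously gives x1 = 16, x2 = 3.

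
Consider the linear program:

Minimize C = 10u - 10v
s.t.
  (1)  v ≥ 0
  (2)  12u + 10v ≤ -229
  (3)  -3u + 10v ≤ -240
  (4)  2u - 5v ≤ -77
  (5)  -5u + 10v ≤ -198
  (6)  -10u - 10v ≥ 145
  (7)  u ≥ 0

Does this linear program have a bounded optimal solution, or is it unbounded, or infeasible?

The boundaries -10u - 10v = 145 and u = 0 meet at (0, -29/2), but that point violates v ≥ 0. Every candidate vertex is excluded by some other constraint, so the feasible region is empty.

infeasible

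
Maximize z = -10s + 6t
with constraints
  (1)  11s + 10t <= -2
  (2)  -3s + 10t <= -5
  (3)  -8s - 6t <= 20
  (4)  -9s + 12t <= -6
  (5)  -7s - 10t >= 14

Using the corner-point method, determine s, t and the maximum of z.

s = -34/25, t = -38/25, maximum z = 112/25

Extreme points and z = -10s + 6t:
  (3, -7/2) → z = -51
  (-34/25, -38/25) → z = 112/25
  (-18/29, -28/29) → z = 12/29
The feasible region is unbounded (it extends along (10, -11), (3, -4)), but z strictly decreases along every unbounded feasible direction, so there is no improving ray and the maximum is attained at a vertex.

The binding constraints are -8s - 6t = 20 and -9s + 12t = -6.
Solving simultaneously gives s = -34/25, t = -38/25.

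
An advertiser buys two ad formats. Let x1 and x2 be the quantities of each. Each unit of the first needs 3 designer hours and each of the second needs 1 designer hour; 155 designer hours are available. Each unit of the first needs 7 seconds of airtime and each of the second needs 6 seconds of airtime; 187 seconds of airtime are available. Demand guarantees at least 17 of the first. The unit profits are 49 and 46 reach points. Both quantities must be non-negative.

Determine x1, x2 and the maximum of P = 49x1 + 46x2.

Corner points and P = 49x1 + 46x2:
  (187/7, 0) → P = 1309
  (17, 0) → P = 833
  (17, 34/3) → P = 4063/3

At the optimal vertex, 7x1 + 6x2 = 187 and x1 = 17.
Solving simultaneously gives x1 = 17, x2 = 34/3.

x1 = 17, x2 = 34/3, maximum P = 4063/3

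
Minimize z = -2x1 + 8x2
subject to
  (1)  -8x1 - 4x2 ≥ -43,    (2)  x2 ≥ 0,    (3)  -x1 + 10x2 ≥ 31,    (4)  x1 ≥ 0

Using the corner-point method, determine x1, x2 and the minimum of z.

Extreme points and z = -2x1 + 8x2:
  (51/14, 97/28) → z = 143/7
  (0, 43/4) → z = 86
  (0, 31/10) → z = 124/5

x1 = 51/14, x2 = 97/28, minimum z = 143/7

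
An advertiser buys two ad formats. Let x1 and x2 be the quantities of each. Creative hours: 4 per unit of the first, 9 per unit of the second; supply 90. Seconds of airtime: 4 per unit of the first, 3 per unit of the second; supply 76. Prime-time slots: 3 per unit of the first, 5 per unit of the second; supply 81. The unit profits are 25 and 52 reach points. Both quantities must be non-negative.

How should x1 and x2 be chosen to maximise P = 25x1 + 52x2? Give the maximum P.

Feasible corners and P = 25x1 + 52x2:
  (0, 0) → P = 0
  (0, 10) → P = 520
  (19, 0) → P = 475
  (69/4, 7/3) → P = 6631/12

x1 = 69/4, x2 = 7/3, maximum P = 6631/12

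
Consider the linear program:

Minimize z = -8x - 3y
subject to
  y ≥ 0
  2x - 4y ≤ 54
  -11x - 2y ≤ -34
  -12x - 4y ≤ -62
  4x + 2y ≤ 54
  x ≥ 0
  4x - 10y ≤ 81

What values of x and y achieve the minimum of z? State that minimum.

x = 27/2, y = 0, minimum z = -108

Vertices and z = -8x - 3y:
  (31/6, 0) → z = -124/3
  (27/2, 0) → z = -108
  (3/5, 137/10) → z = -459/10
  (0, 17) → z = -51
  (0, 27) → z = -81

The optimum lies where y = 0 and 4x + 2y = 54.
Solving simultaneously gives x = 27/2, y = 0.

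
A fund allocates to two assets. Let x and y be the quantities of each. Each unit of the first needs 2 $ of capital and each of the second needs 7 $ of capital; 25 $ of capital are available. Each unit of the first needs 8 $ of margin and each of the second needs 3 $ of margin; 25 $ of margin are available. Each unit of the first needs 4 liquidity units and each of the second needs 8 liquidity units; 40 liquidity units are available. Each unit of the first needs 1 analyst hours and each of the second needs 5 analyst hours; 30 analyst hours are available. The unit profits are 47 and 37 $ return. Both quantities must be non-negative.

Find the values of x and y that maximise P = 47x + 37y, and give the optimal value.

At the optimal vertex, 2x + 7y = 25 and 8x + 3y = 25.
Solving simultaneously gives x = 2, y = 3.

x = 2, y = 3, maximum P = 205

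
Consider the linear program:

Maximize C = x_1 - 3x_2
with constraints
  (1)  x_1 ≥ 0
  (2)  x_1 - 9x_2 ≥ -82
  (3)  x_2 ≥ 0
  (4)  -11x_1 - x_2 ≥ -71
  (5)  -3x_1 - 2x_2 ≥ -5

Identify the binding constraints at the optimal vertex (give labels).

(3) and (5)

Feasible corners and C = x_1 - 3x_2:
  (0, 0) → C = 0
  (0, 5/2) → C = -15/2
  (5/3, 0) → C = 5/3

The maximum is at (5/3, 0). Substituting into each constraint, equality holds for (3) and (5); the remaining constraints have slack.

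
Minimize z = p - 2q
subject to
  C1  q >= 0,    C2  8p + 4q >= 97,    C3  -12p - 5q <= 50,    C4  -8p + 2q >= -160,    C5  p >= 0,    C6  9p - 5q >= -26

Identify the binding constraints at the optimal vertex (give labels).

Vertices and z = p - 2q:
  (97/8, 0) → z = 97/8
  (20, 0) → z = 20
  (381/76, 1081/76) → z = -1781/76
  (426/11, 824/11) → z = -1222/11

The minimum is at (426/11, 824/11). Substituting into each constraint, equality holds for C4 and C6; the remaining constraints have slack.

C4 and C6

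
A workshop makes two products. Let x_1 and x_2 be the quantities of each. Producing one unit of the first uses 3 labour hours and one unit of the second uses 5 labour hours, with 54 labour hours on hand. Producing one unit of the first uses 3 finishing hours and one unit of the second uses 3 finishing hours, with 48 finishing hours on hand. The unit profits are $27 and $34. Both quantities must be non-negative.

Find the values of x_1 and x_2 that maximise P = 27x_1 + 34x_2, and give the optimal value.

x_1 = 13, x_2 = 3, maximum P = 453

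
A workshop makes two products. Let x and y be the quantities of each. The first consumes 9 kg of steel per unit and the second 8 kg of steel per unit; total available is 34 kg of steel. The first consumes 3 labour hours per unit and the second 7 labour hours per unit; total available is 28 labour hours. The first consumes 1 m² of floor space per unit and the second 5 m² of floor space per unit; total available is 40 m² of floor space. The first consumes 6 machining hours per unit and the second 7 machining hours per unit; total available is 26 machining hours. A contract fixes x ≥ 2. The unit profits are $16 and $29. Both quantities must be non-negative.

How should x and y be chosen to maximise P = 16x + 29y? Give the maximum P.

The optimum lies where 9x + 8y = 34 and 6x + 7y = 26.
Solving simultaneously gives x = 2, y = 2.

x = 2, y = 2, maximum P = 90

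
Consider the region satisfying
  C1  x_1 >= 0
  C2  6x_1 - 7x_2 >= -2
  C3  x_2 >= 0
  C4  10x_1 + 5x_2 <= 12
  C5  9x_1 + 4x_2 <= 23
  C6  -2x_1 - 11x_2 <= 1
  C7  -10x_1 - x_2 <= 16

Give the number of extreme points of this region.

4

Intersecting each pair of boundary lines and keeping only the points that satisfy every inequality leaves:
  (0, 2/7)
  (0, 0)
  (37/50, 23/25)
  (6/5, 0)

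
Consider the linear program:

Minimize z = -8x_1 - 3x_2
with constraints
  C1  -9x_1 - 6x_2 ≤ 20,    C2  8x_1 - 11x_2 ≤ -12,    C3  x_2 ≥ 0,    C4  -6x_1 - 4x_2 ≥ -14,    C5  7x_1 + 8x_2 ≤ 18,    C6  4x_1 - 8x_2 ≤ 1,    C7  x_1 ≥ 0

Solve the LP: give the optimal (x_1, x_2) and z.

Vertices and z = -8x_1 - 3x_2:
  (34/47, 76/47) → z = -500/47
  (0, 12/11) → z = -36/11
  (0, 9/4) → z = -27/4

The binding constraints are 8x_1 - 11x_2 = -12 and 7x_1 + 8x_2 = 18.
Solving simultaneously gives x_1 = 34/47, x_2 = 76/47.

x_1 = 34/47, x_2 = 76/47, minimum z = -500/47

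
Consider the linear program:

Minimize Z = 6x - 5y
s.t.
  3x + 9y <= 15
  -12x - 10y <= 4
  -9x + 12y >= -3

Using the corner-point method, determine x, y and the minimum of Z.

Extreme points and Z = 6x - 5y:
  (-31/13, 32/13) → Z = -346/13
  (23/13, 14/13) → Z = 68/13
  (-1/13, -4/13) → Z = 14/13

At the optimal vertex, 3x + 9y = 15 and -12x - 10y = 4.
Solving simultaneously gives x = -31/13, y = 32/13.

x = -31/13, y = 32/13, minimum Z = -346/13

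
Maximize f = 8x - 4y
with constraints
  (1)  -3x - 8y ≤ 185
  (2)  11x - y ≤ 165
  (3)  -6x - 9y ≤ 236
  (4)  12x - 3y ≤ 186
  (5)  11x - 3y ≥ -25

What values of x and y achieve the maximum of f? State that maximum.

Feasible corners and f = 8x - 4y:
  (311/35, -926/35) → f = 6192/35
  (-755/97, -1960/97) → f = 1800/97
  (103/7, -22/7) → f = 912/7
  (260/11, 95) → f = -2100/11

x = 311/35, y = -926/35, maximum f = 6192/35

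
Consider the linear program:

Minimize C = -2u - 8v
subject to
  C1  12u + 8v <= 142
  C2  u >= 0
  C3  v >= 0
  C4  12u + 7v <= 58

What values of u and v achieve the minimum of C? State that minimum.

u = 0, v = 58/7, minimum C = -464/7

Corner points and C = -2u - 8v:
  (0, 0) → C = 0
  (0, 58/7) → C = -464/7
  (29/6, 0) → C = -29/3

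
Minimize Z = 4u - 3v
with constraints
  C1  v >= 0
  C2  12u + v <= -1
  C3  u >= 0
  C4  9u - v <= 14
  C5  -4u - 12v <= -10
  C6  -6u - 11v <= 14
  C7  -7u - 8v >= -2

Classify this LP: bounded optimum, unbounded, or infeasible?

infeasible

The boundaries -4u - 12v = -10 and -6u - 11v = 14 meet at (-139/14, 29/7), but that point violates u ≥ 0. Every candidate vertex is excluded by some other constraint, so the feasible region is empty.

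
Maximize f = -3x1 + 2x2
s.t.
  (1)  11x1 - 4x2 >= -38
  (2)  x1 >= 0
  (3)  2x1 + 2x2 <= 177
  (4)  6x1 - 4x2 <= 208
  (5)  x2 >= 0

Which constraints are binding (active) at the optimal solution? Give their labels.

Corner points and f = -3x1 + 2x2:
  (0, 19/2) → f = 19
  (316/15, 2023/30) → f = 215/3
  (0, 0) → f = 0
  (281/5, 323/10) → f = -104
  (104/3, 0) → f = -104

The maximum is at (316/15, 2023/30). Substituting into each constraint, equality holds for (1) and (3); the remaining constraints have slack.

(1) and (3)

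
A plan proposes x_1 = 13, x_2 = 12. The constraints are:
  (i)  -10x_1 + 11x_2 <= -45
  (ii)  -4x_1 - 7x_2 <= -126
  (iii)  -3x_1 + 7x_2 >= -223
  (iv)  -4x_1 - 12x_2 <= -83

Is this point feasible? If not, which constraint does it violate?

Constraint (i): -10x_1 + 11x_2 = 2, which is not ≤ -45. All other constraints are satisfied.

not feasible — violates (i)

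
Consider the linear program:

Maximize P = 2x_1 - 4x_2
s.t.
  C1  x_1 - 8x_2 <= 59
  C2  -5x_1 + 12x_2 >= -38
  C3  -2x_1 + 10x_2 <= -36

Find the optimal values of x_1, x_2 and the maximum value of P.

At the optimal vertex, -5x_1 + 12x_2 = -38 and -2x_1 + 10x_2 = -36.
Solving simultaneously gives x_1 = -2, x_2 = -4.

x_1 = -2, x_2 = -4, maximum P = 12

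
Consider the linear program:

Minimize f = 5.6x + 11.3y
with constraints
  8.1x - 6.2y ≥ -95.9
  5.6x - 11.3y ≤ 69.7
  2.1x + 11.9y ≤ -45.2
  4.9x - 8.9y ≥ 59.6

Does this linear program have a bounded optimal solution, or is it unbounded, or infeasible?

infeasible

The boundaries 8.1x - 6.2y = -95.9 and 5.6x - 11.3y = 69.7 meet at (-151581/5681, -110161/5681), but that point violates 4.9x - 8.9y ≥ 59.6. Every candidate vertex is excluded by some other constraint, so the feasible region is empty.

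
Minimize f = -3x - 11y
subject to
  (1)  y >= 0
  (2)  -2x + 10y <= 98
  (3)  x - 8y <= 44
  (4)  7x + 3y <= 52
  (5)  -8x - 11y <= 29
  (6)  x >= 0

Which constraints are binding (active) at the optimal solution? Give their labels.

Vertices and f = -3x - 11y:
  (52/7, 0) → f = -156/7
  (0, 0) → f = 0
  (113/38, 395/38) → f = -2342/19
  (0, 49/5) → f = -539/5

The minimum is at (113/38, 395/38). Substituting into each constraint, equality holds for (2) and (4); the remaining constraints have slack.

(2) and (4)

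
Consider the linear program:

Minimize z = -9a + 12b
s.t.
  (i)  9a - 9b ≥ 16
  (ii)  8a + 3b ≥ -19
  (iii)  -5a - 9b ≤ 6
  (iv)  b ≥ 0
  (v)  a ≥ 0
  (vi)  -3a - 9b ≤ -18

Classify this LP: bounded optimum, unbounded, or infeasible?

unbounded

From the feasible point (17/6, 19/18), moving in the direction (1, 0) keeps every constraint satisfied while z decreases without bound.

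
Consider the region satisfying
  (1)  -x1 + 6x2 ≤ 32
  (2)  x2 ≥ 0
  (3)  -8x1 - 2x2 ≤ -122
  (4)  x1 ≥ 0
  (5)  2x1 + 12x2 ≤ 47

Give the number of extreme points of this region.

Of the 10 pairwise boundary intersections, those satisfying every inequality are:
  (61/4, 0)
  (47/2, 0)
  (685/46, 33/23)

3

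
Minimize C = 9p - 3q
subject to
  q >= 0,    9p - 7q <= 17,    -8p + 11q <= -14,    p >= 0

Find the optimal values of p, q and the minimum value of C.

p = 7/4, q = 0, minimum C = 63/4

Vertices and C = 9p - 3q:
  (17/9, 0) → C = 17
  (7/4, 0) → C = 63/4
  (89/43, 10/43) → C = 771/43

The binding constraints are q = 0 and -8p + 11q = -14.
Solving simultaneously gives p = 7/4, q = 0.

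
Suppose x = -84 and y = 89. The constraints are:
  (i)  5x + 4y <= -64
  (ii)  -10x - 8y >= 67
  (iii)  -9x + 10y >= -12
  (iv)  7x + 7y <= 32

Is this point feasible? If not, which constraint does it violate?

not feasible — violates (iv)

Constraint (iv): 7x + 7y = 35, which is not ≤ 32. All other constraints are satisfied.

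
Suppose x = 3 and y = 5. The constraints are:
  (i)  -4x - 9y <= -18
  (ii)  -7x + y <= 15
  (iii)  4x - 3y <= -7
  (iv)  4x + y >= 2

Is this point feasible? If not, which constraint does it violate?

Constraint (iii): 4x - 3y = -3, which is not ≤ -7. All other constraints are satisfied.

not feasible — violates (iii)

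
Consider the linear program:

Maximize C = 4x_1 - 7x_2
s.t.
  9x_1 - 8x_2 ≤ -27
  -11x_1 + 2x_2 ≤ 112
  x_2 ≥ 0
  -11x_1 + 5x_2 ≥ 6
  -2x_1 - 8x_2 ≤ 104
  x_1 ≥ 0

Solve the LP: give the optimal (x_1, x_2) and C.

x_1 = 0, x_2 = 27/8, maximum C = -189/8

Extreme points and C = 4x_1 - 7x_2:
  (87/43, 243/43) → C = -1353/43
  (0, 27/8) → C = -189/8
  (0, 56) → C = -392
The feasible region is unbounded (it extends along (5, 11), (2, 11)), but C strictly decreases along every unbounded feasible direction, so there is no improving ray and the maximum is attained at a vertex.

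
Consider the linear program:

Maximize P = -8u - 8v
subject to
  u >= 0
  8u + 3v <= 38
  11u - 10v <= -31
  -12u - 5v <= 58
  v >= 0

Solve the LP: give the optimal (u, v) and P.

Feasible corners and P = -8u - 8v:
  (0, 38/3) → P = -304/3
  (0, 31/10) → P = -124/5
  (287/113, 666/113) → P = -7624/113

u = 0, v = 31/10, maximum P = -124/5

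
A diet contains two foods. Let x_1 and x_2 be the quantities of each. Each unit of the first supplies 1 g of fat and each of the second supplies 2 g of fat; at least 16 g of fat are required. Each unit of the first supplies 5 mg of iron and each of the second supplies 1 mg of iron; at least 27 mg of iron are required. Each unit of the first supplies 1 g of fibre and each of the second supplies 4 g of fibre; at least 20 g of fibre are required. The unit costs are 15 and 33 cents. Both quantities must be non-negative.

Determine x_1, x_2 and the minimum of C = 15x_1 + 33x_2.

x_1 = 12, x_2 = 2, minimum C = 246

Feasible corners and C = 15x_1 + 33x_2:
  (0, 27) → C = 891
  (20, 0) → C = 300
  (38/9, 53/9) → C = 773/3
  (12, 2) → C = 246
The feasible region is unbounded (it extends along (0, 1), (1, 0)), but C strictly increases along every unbounded feasible direction, so there is no improving ray and the minimum is attained at a vertex.

The optimum lies where x_1 + 2x_2 = 16 and x_1 + 4x_2 = 20.
Solving simultaneously gives x_1 = 12, x_2 = 2.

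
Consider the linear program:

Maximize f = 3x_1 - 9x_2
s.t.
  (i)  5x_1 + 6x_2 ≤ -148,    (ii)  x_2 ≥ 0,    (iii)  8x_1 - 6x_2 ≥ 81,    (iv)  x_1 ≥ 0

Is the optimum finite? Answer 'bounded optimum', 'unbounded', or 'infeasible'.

The boundaries 5x_1 + 6x_2 = -148 and x_1 = 0 meet at (0, -74/3), but that point violates x_2 ≥ 0. Every candidate vertex is excluded by some other constraint, so the feasible region is empty.

infeasible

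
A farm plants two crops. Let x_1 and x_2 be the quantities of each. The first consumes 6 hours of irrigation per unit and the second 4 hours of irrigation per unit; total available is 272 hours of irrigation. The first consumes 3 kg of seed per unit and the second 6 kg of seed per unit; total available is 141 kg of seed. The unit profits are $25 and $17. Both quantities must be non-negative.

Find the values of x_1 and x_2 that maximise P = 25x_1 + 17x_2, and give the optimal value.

Corner points and P = 25x_1 + 17x_2:
  (0, 0) → P = 0
  (0, 47/2) → P = 799/2
  (136/3, 0) → P = 3400/3
  (89/2, 5/4) → P = 4535/4

At the optimal vertex, 6x_1 + 4x_2 = 272 and 3x_1 + 6x_2 = 141.
Solving simultaneously gives x_1 = 89/2, x_2 = 5/4.

x_1 = 89/2, x_2 = 5/4, maximum P = 4535/4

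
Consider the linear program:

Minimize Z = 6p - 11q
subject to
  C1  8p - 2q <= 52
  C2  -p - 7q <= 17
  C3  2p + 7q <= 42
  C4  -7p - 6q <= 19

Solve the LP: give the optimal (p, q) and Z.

Feasible corners and Z = 6p - 11q:
  (165/29, -94/29) → Z = 2024/29
  (112/15, 58/15) → Z = 34/15
  (-31/43, -100/43) → Z = 914/43
  (-385/37, 332/37) → Z = -5962/37

At the optimal vertex, 2p + 7q = 42 and -7p - 6q = 19.
Solving simultaneously gives p = -385/37, q = 332/37.

p = -385/37, q = 332/37, minimum Z = -5962/37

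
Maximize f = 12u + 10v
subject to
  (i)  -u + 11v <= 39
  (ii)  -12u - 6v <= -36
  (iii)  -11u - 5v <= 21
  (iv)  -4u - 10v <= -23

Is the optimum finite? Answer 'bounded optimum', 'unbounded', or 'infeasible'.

unbounded

From the feasible point (27/23, 84/23), moving in the direction (11, 1) keeps every constraint satisfied while f increases without bound.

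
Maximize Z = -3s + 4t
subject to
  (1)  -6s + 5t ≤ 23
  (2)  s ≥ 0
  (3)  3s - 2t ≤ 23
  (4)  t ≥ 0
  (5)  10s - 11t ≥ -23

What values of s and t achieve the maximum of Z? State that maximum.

Corner points and Z = -3s + 4t:
  (0, 0) → Z = 0
  (0, 23/11) → Z = 92/11
  (23/3, 0) → Z = -23
  (23, 23) → Z = 23

The binding constraints are 3s - 2t = 23 and 10s - 11t = -23.
Solving simultaneously gives s = 23, t = 23.

s = 23, t = 23, maximum Z = 23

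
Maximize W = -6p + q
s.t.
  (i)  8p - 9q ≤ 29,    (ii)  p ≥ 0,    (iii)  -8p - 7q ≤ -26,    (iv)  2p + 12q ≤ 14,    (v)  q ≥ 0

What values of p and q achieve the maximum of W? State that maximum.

Corner points and W = -6p + q:
  (79/19, 9/19) → W = -465/19
  (29/8, 0) → W = -87/4
  (107/41, 30/41) → W = -612/41
  (13/4, 0) → W = -39/2

The optimum lies where -8p - 7q = -26 and 2p + 12q = 14.
Solving simultaneously gives p = 107/41, q = 30/41.

p = 107/41, q = 30/41, maximum W = -612/41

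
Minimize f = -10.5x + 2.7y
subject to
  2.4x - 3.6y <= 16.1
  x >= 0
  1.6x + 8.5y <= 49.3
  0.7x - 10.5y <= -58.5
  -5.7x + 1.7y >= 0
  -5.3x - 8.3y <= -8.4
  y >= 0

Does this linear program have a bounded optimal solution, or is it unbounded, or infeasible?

Vertices and f = -10.5x + 2.7y:
  (0, 5.8) → f = 15.66
  (0, 39/7) → f = 1053/70
  (408/455, 12811/2275) → f = 131697/22750
The feasible region has finitely many vertices and no improving ray; the minimum is 131697/22750 at (408/455, 12811/2275).

bounded optimum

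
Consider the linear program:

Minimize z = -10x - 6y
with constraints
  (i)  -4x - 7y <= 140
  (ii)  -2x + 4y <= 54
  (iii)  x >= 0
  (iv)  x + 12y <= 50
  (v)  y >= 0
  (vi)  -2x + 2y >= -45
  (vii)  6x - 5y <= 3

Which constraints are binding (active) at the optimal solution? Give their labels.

Extreme points and z = -10x - 6y:
  (0, 25/6) → z = -25
  (0, 0) → z = 0
  (26/7, 27/7) → z = -422/7
  (1/2, 0) → z = -5

The minimum is at (26/7, 27/7). Substituting into each constraint, equality holds for (iv) and (vii); the remaining constraints have slack.

(iv) and (vii)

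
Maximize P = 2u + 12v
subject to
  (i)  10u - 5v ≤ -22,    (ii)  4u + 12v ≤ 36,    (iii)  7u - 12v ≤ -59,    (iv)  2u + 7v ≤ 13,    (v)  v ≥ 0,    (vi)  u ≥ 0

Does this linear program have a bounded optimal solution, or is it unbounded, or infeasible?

infeasible

The boundaries 7u - 12v = -59 and 2u + 7v = 13 meet at (-257/73, 209/73), but that point violates u ≥ 0. Every candidate vertex is excluded by some other constraint, so the feasible region is empty.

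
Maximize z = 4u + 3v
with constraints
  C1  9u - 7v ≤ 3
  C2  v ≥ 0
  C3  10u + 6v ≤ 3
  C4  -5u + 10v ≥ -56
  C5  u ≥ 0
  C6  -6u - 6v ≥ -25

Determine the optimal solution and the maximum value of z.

u = 0, v = 1/2, maximum z = 3/2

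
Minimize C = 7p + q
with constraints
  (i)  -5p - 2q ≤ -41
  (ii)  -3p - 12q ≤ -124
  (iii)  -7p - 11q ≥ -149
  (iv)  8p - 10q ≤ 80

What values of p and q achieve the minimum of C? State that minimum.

p = 153/41, q = 458/41, minimum C = 1529/41

Corner points and C = 7p + q:
  (122/27, 497/54) → C = 245/6
  (153/41, 458/41) → C = 1529/41
  (424/51, 421/51) → C = 3389/51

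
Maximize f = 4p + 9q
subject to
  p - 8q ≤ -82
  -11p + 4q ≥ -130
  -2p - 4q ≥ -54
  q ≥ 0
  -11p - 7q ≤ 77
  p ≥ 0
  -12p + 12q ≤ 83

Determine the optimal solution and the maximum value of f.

Extreme points and f = 4p + 9q:
  (26/5, 109/10) → f = 1189/10
  (80/21, 901/84) → f = 9389/84
  (79/18, 407/36) → f = 4295/36

At the optimal vertex, -2p - 4q = -54 and -12p + 12q = 83.
Solving simultaneously gives p = 79/18, q = 407/36.

p = 79/18, q = 407/36, maximum f = 4295/36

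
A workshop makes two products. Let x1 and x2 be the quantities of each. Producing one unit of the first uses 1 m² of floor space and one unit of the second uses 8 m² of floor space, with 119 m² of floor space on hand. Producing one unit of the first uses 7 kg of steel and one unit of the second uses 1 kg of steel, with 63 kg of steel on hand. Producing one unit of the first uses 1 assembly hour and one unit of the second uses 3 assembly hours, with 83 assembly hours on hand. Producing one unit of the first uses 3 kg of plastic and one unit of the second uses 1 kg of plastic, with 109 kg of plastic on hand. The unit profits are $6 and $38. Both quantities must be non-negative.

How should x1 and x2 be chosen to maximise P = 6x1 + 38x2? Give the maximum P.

x1 = 7, x2 = 14, maximum P = 574

Corner points and P = 6x1 + 38x2:
  (0, 0) → P = 0
  (0, 119/8) → P = 2261/4
  (9, 0) → P = 54
  (7, 14) → P = 574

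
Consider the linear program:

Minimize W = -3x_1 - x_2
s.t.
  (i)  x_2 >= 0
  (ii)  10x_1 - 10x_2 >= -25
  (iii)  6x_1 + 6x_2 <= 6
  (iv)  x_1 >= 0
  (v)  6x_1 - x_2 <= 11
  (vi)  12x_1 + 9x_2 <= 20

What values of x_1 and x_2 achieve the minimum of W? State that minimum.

x_1 = 1, x_2 = 0, minimum W = -3

Corner points and W = -3x_1 - x_2:
  (1, 0) → W = -3
  (0, 0) → W = 0
  (0, 1) → W = -1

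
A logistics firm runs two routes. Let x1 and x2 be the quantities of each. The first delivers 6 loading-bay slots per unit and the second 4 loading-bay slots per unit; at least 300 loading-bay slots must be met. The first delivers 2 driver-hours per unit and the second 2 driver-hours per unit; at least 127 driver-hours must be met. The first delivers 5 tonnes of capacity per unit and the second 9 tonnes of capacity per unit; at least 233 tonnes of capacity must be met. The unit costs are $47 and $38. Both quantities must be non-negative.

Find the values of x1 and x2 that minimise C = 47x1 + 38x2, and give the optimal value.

Feasible corners and C = 47x1 + 38x2:
  (0, 75) → C = 2850
  (127/2, 0) → C = 5969/2
  (23, 81/2) → C = 2620
The feasible region is unbounded (it extends along (0, 1), (1, 0)), but C strictly increases along every unbounded feasible direction, so there is no improving ray and the minimum is attained at a vertex.

At the optimal vertex, 6x1 + 4x2 = 300 and 2x1 + 2x2 = 127.
Solving simultaneously gives x1 = 23, x2 = 81/2.

x1 = 23, x2 = 81/2, minimum C = 2620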